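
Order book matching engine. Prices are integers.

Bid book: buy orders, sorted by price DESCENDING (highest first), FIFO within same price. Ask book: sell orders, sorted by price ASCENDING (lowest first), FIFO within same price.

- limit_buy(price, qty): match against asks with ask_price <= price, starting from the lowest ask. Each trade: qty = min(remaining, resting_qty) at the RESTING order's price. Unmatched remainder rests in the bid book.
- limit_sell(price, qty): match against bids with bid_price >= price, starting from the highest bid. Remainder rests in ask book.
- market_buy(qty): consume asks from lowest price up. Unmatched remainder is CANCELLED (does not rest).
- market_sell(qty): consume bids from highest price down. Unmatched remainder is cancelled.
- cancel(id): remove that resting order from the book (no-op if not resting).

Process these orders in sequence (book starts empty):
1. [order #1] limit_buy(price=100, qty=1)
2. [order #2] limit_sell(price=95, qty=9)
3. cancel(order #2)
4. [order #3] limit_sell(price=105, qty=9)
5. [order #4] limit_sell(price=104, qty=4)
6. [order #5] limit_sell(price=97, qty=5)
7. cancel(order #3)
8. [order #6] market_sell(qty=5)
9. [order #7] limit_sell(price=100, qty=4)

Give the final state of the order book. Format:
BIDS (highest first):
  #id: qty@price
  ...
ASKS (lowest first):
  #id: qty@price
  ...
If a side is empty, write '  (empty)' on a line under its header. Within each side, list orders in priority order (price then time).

After op 1 [order #1] limit_buy(price=100, qty=1): fills=none; bids=[#1:1@100] asks=[-]
After op 2 [order #2] limit_sell(price=95, qty=9): fills=#1x#2:1@100; bids=[-] asks=[#2:8@95]
After op 3 cancel(order #2): fills=none; bids=[-] asks=[-]
After op 4 [order #3] limit_sell(price=105, qty=9): fills=none; bids=[-] asks=[#3:9@105]
After op 5 [order #4] limit_sell(price=104, qty=4): fills=none; bids=[-] asks=[#4:4@104 #3:9@105]
After op 6 [order #5] limit_sell(price=97, qty=5): fills=none; bids=[-] asks=[#5:5@97 #4:4@104 #3:9@105]
After op 7 cancel(order #3): fills=none; bids=[-] asks=[#5:5@97 #4:4@104]
After op 8 [order #6] market_sell(qty=5): fills=none; bids=[-] asks=[#5:5@97 #4:4@104]
After op 9 [order #7] limit_sell(price=100, qty=4): fills=none; bids=[-] asks=[#5:5@97 #7:4@100 #4:4@104]

Answer: BIDS (highest first):
  (empty)
ASKS (lowest first):
  #5: 5@97
  #7: 4@100
  #4: 4@104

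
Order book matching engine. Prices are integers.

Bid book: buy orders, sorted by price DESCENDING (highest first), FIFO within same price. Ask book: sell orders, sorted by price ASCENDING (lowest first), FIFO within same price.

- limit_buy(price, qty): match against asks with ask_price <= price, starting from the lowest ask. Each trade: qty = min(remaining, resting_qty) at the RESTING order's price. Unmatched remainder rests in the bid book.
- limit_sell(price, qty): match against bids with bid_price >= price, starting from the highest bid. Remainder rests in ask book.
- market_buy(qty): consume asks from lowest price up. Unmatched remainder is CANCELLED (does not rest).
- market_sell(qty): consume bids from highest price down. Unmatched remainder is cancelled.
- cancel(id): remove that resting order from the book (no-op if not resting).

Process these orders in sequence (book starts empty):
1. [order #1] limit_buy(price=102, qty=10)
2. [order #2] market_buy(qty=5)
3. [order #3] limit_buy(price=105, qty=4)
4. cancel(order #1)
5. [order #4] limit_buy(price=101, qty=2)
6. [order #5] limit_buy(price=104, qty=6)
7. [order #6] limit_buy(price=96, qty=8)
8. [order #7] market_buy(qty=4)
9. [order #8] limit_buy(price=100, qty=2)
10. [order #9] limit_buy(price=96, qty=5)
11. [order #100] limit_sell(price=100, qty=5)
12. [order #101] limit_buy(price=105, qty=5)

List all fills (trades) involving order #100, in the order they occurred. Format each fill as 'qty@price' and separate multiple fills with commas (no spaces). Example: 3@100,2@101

After op 1 [order #1] limit_buy(price=102, qty=10): fills=none; bids=[#1:10@102] asks=[-]
After op 2 [order #2] market_buy(qty=5): fills=none; bids=[#1:10@102] asks=[-]
After op 3 [order #3] limit_buy(price=105, qty=4): fills=none; bids=[#3:4@105 #1:10@102] asks=[-]
After op 4 cancel(order #1): fills=none; bids=[#3:4@105] asks=[-]
After op 5 [order #4] limit_buy(price=101, qty=2): fills=none; bids=[#3:4@105 #4:2@101] asks=[-]
After op 6 [order #5] limit_buy(price=104, qty=6): fills=none; bids=[#3:4@105 #5:6@104 #4:2@101] asks=[-]
After op 7 [order #6] limit_buy(price=96, qty=8): fills=none; bids=[#3:4@105 #5:6@104 #4:2@101 #6:8@96] asks=[-]
After op 8 [order #7] market_buy(qty=4): fills=none; bids=[#3:4@105 #5:6@104 #4:2@101 #6:8@96] asks=[-]
After op 9 [order #8] limit_buy(price=100, qty=2): fills=none; bids=[#3:4@105 #5:6@104 #4:2@101 #8:2@100 #6:8@96] asks=[-]
After op 10 [order #9] limit_buy(price=96, qty=5): fills=none; bids=[#3:4@105 #5:6@104 #4:2@101 #8:2@100 #6:8@96 #9:5@96] asks=[-]
After op 11 [order #100] limit_sell(price=100, qty=5): fills=#3x#100:4@105 #5x#100:1@104; bids=[#5:5@104 #4:2@101 #8:2@100 #6:8@96 #9:5@96] asks=[-]
After op 12 [order #101] limit_buy(price=105, qty=5): fills=none; bids=[#101:5@105 #5:5@104 #4:2@101 #8:2@100 #6:8@96 #9:5@96] asks=[-]

Answer: 4@105,1@104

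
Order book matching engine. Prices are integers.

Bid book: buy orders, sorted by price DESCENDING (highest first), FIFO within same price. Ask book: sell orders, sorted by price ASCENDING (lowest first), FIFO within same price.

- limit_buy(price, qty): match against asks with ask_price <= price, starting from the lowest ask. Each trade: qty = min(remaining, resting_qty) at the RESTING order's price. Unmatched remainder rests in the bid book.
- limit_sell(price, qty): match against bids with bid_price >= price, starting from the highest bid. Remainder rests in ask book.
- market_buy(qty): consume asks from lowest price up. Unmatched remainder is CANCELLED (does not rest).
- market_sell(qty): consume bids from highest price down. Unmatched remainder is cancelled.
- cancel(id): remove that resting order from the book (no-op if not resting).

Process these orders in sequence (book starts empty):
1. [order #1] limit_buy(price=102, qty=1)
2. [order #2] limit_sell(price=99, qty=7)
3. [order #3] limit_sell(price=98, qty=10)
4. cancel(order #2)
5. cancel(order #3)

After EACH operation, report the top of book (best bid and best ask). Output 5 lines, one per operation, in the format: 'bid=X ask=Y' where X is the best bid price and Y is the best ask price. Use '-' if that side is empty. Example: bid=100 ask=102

Answer: bid=102 ask=-
bid=- ask=99
bid=- ask=98
bid=- ask=98
bid=- ask=-

Derivation:
After op 1 [order #1] limit_buy(price=102, qty=1): fills=none; bids=[#1:1@102] asks=[-]
After op 2 [order #2] limit_sell(price=99, qty=7): fills=#1x#2:1@102; bids=[-] asks=[#2:6@99]
After op 3 [order #3] limit_sell(price=98, qty=10): fills=none; bids=[-] asks=[#3:10@98 #2:6@99]
After op 4 cancel(order #2): fills=none; bids=[-] asks=[#3:10@98]
After op 5 cancel(order #3): fills=none; bids=[-] asks=[-]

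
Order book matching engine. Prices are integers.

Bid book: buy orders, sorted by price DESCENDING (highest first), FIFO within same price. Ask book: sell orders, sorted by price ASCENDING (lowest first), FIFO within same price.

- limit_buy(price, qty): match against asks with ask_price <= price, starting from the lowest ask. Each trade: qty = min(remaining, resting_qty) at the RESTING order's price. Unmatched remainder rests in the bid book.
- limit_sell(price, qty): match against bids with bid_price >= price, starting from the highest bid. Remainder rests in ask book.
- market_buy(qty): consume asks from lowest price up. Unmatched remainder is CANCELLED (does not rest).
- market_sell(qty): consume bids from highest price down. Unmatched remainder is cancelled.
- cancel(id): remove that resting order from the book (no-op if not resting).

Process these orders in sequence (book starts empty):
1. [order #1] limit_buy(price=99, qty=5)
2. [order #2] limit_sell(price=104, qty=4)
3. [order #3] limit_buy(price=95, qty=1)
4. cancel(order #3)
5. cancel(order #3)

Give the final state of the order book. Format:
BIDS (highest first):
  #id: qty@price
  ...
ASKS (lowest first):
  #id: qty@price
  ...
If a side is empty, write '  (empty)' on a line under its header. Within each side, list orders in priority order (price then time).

After op 1 [order #1] limit_buy(price=99, qty=5): fills=none; bids=[#1:5@99] asks=[-]
After op 2 [order #2] limit_sell(price=104, qty=4): fills=none; bids=[#1:5@99] asks=[#2:4@104]
After op 3 [order #3] limit_buy(price=95, qty=1): fills=none; bids=[#1:5@99 #3:1@95] asks=[#2:4@104]
After op 4 cancel(order #3): fills=none; bids=[#1:5@99] asks=[#2:4@104]
After op 5 cancel(order #3): fills=none; bids=[#1:5@99] asks=[#2:4@104]

Answer: BIDS (highest first):
  #1: 5@99
ASKS (lowest first):
  #2: 4@104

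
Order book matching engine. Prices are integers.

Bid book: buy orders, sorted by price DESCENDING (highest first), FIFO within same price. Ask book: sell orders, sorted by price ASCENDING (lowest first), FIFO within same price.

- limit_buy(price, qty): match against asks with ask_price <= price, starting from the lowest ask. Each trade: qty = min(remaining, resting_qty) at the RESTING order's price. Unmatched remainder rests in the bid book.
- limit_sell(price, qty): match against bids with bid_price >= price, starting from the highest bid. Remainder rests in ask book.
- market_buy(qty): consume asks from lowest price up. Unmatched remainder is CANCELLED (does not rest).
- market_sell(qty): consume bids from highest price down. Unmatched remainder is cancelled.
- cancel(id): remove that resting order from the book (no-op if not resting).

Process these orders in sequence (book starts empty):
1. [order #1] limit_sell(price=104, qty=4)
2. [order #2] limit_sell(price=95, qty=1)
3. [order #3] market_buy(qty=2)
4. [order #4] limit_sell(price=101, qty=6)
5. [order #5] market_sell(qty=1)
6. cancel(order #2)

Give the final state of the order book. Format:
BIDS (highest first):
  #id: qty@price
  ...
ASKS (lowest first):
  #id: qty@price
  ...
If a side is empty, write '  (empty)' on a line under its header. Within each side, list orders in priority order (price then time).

After op 1 [order #1] limit_sell(price=104, qty=4): fills=none; bids=[-] asks=[#1:4@104]
After op 2 [order #2] limit_sell(price=95, qty=1): fills=none; bids=[-] asks=[#2:1@95 #1:4@104]
After op 3 [order #3] market_buy(qty=2): fills=#3x#2:1@95 #3x#1:1@104; bids=[-] asks=[#1:3@104]
After op 4 [order #4] limit_sell(price=101, qty=6): fills=none; bids=[-] asks=[#4:6@101 #1:3@104]
After op 5 [order #5] market_sell(qty=1): fills=none; bids=[-] asks=[#4:6@101 #1:3@104]
After op 6 cancel(order #2): fills=none; bids=[-] asks=[#4:6@101 #1:3@104]

Answer: BIDS (highest first):
  (empty)
ASKS (lowest first):
  #4: 6@101
  #1: 3@104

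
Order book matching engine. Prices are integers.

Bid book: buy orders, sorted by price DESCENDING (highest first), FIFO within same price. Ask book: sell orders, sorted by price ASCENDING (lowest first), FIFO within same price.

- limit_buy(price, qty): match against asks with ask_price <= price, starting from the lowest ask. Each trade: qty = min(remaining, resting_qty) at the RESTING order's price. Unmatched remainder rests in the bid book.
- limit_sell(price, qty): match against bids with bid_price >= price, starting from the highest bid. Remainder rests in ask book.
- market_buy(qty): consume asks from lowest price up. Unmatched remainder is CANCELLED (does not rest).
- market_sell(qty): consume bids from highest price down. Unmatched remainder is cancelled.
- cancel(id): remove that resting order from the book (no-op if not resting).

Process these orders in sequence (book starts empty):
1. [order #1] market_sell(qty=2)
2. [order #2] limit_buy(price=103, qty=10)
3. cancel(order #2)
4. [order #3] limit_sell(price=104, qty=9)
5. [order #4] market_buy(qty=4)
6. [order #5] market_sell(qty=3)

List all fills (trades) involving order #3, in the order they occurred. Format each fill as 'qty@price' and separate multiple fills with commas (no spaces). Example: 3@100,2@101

After op 1 [order #1] market_sell(qty=2): fills=none; bids=[-] asks=[-]
After op 2 [order #2] limit_buy(price=103, qty=10): fills=none; bids=[#2:10@103] asks=[-]
After op 3 cancel(order #2): fills=none; bids=[-] asks=[-]
After op 4 [order #3] limit_sell(price=104, qty=9): fills=none; bids=[-] asks=[#3:9@104]
After op 5 [order #4] market_buy(qty=4): fills=#4x#3:4@104; bids=[-] asks=[#3:5@104]
After op 6 [order #5] market_sell(qty=3): fills=none; bids=[-] asks=[#3:5@104]

Answer: 4@104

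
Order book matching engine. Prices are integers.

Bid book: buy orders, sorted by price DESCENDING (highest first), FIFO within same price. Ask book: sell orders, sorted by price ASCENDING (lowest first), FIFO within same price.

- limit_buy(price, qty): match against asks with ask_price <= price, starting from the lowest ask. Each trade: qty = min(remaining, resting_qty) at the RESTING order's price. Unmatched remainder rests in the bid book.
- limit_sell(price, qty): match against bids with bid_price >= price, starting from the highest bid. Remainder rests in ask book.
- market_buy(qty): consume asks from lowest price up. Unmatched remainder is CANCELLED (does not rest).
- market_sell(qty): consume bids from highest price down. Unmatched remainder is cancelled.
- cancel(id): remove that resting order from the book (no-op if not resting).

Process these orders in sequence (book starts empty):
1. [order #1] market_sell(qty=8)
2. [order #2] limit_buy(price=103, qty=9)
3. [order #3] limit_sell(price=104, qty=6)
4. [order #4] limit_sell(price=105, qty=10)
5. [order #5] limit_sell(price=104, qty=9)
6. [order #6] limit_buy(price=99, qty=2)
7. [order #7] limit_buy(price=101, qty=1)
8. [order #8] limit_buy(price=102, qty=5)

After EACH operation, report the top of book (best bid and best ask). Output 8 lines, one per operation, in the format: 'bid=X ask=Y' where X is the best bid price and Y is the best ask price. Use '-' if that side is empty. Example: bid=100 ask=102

Answer: bid=- ask=-
bid=103 ask=-
bid=103 ask=104
bid=103 ask=104
bid=103 ask=104
bid=103 ask=104
bid=103 ask=104
bid=103 ask=104

Derivation:
After op 1 [order #1] market_sell(qty=8): fills=none; bids=[-] asks=[-]
After op 2 [order #2] limit_buy(price=103, qty=9): fills=none; bids=[#2:9@103] asks=[-]
After op 3 [order #3] limit_sell(price=104, qty=6): fills=none; bids=[#2:9@103] asks=[#3:6@104]
After op 4 [order #4] limit_sell(price=105, qty=10): fills=none; bids=[#2:9@103] asks=[#3:6@104 #4:10@105]
After op 5 [order #5] limit_sell(price=104, qty=9): fills=none; bids=[#2:9@103] asks=[#3:6@104 #5:9@104 #4:10@105]
After op 6 [order #6] limit_buy(price=99, qty=2): fills=none; bids=[#2:9@103 #6:2@99] asks=[#3:6@104 #5:9@104 #4:10@105]
After op 7 [order #7] limit_buy(price=101, qty=1): fills=none; bids=[#2:9@103 #7:1@101 #6:2@99] asks=[#3:6@104 #5:9@104 #4:10@105]
After op 8 [order #8] limit_buy(price=102, qty=5): fills=none; bids=[#2:9@103 #8:5@102 #7:1@101 #6:2@99] asks=[#3:6@104 #5:9@104 #4:10@105]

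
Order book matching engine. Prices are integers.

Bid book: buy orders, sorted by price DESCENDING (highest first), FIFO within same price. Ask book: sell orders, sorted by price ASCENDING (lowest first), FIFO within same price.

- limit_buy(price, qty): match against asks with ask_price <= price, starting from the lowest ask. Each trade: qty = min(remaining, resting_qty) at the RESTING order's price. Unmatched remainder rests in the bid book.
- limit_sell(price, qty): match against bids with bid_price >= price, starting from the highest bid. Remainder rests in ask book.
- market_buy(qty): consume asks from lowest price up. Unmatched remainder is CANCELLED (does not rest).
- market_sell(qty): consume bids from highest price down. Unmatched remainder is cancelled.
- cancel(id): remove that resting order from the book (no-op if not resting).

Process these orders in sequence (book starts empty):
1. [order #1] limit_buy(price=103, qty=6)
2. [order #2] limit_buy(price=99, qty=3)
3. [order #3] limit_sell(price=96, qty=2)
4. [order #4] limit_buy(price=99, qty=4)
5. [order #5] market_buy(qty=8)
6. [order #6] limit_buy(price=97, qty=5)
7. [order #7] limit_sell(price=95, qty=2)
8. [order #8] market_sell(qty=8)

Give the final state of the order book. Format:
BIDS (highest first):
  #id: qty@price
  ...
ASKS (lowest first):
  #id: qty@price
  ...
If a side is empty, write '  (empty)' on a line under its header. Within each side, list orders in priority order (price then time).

Answer: BIDS (highest first):
  #4: 1@99
  #6: 5@97
ASKS (lowest first):
  (empty)

Derivation:
After op 1 [order #1] limit_buy(price=103, qty=6): fills=none; bids=[#1:6@103] asks=[-]
After op 2 [order #2] limit_buy(price=99, qty=3): fills=none; bids=[#1:6@103 #2:3@99] asks=[-]
After op 3 [order #3] limit_sell(price=96, qty=2): fills=#1x#3:2@103; bids=[#1:4@103 #2:3@99] asks=[-]
After op 4 [order #4] limit_buy(price=99, qty=4): fills=none; bids=[#1:4@103 #2:3@99 #4:4@99] asks=[-]
After op 5 [order #5] market_buy(qty=8): fills=none; bids=[#1:4@103 #2:3@99 #4:4@99] asks=[-]
After op 6 [order #6] limit_buy(price=97, qty=5): fills=none; bids=[#1:4@103 #2:3@99 #4:4@99 #6:5@97] asks=[-]
After op 7 [order #7] limit_sell(price=95, qty=2): fills=#1x#7:2@103; bids=[#1:2@103 #2:3@99 #4:4@99 #6:5@97] asks=[-]
After op 8 [order #8] market_sell(qty=8): fills=#1x#8:2@103 #2x#8:3@99 #4x#8:3@99; bids=[#4:1@99 #6:5@97] asks=[-]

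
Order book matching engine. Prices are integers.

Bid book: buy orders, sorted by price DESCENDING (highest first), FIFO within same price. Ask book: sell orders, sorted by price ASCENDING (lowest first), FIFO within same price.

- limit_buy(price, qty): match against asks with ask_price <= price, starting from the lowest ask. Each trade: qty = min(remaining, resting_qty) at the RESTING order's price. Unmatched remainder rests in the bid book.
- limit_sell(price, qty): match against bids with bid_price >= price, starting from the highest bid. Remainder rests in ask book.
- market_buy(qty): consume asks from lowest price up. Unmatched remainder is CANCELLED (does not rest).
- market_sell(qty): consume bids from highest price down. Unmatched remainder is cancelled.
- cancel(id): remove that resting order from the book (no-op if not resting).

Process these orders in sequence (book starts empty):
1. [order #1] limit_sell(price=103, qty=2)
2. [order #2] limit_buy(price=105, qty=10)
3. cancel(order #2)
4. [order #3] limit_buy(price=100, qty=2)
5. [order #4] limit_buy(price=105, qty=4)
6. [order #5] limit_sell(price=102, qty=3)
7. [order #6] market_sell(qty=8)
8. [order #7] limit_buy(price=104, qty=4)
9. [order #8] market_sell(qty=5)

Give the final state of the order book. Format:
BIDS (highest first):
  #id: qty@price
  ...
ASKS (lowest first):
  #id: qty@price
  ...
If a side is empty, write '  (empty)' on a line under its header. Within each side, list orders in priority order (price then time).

After op 1 [order #1] limit_sell(price=103, qty=2): fills=none; bids=[-] asks=[#1:2@103]
After op 2 [order #2] limit_buy(price=105, qty=10): fills=#2x#1:2@103; bids=[#2:8@105] asks=[-]
After op 3 cancel(order #2): fills=none; bids=[-] asks=[-]
After op 4 [order #3] limit_buy(price=100, qty=2): fills=none; bids=[#3:2@100] asks=[-]
After op 5 [order #4] limit_buy(price=105, qty=4): fills=none; bids=[#4:4@105 #3:2@100] asks=[-]
After op 6 [order #5] limit_sell(price=102, qty=3): fills=#4x#5:3@105; bids=[#4:1@105 #3:2@100] asks=[-]
After op 7 [order #6] market_sell(qty=8): fills=#4x#6:1@105 #3x#6:2@100; bids=[-] asks=[-]
After op 8 [order #7] limit_buy(price=104, qty=4): fills=none; bids=[#7:4@104] asks=[-]
After op 9 [order #8] market_sell(qty=5): fills=#7x#8:4@104; bids=[-] asks=[-]

Answer: BIDS (highest first):
  (empty)
ASKS (lowest first):
  (empty)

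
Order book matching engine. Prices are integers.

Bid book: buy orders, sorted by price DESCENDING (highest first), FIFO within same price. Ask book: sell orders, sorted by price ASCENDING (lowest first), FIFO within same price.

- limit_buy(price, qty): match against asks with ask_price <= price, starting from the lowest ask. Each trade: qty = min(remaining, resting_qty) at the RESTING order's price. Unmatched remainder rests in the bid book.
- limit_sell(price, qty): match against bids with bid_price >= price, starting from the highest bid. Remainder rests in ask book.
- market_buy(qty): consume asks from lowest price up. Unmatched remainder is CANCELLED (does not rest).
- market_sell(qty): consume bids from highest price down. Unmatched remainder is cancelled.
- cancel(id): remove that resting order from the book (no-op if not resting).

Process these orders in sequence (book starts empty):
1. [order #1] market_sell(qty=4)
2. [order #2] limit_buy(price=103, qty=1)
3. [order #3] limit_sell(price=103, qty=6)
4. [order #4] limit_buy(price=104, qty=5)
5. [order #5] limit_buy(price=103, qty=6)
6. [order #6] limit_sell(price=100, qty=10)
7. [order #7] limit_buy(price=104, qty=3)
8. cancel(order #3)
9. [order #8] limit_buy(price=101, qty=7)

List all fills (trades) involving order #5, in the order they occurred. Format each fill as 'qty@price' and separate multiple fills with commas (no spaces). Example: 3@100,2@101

Answer: 6@103

Derivation:
After op 1 [order #1] market_sell(qty=4): fills=none; bids=[-] asks=[-]
After op 2 [order #2] limit_buy(price=103, qty=1): fills=none; bids=[#2:1@103] asks=[-]
After op 3 [order #3] limit_sell(price=103, qty=6): fills=#2x#3:1@103; bids=[-] asks=[#3:5@103]
After op 4 [order #4] limit_buy(price=104, qty=5): fills=#4x#3:5@103; bids=[-] asks=[-]
After op 5 [order #5] limit_buy(price=103, qty=6): fills=none; bids=[#5:6@103] asks=[-]
After op 6 [order #6] limit_sell(price=100, qty=10): fills=#5x#6:6@103; bids=[-] asks=[#6:4@100]
After op 7 [order #7] limit_buy(price=104, qty=3): fills=#7x#6:3@100; bids=[-] asks=[#6:1@100]
After op 8 cancel(order #3): fills=none; bids=[-] asks=[#6:1@100]
After op 9 [order #8] limit_buy(price=101, qty=7): fills=#8x#6:1@100; bids=[#8:6@101] asks=[-]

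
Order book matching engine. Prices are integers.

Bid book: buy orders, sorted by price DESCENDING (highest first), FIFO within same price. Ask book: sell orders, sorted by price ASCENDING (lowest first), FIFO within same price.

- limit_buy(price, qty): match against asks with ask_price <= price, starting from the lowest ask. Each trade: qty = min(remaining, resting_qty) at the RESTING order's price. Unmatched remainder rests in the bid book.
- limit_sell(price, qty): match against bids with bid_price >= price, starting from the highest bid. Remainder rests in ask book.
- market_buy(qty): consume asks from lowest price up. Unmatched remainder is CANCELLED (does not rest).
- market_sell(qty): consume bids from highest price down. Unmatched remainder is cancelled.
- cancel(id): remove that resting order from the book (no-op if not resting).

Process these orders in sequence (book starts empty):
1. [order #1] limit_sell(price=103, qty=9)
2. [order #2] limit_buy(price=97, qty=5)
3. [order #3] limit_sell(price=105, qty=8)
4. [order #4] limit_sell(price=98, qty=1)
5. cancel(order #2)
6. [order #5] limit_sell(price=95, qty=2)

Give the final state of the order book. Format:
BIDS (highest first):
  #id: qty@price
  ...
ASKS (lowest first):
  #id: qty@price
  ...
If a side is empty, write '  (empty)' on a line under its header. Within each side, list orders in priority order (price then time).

Answer: BIDS (highest first):
  (empty)
ASKS (lowest first):
  #5: 2@95
  #4: 1@98
  #1: 9@103
  #3: 8@105

Derivation:
After op 1 [order #1] limit_sell(price=103, qty=9): fills=none; bids=[-] asks=[#1:9@103]
After op 2 [order #2] limit_buy(price=97, qty=5): fills=none; bids=[#2:5@97] asks=[#1:9@103]
After op 3 [order #3] limit_sell(price=105, qty=8): fills=none; bids=[#2:5@97] asks=[#1:9@103 #3:8@105]
After op 4 [order #4] limit_sell(price=98, qty=1): fills=none; bids=[#2:5@97] asks=[#4:1@98 #1:9@103 #3:8@105]
After op 5 cancel(order #2): fills=none; bids=[-] asks=[#4:1@98 #1:9@103 #3:8@105]
After op 6 [order #5] limit_sell(price=95, qty=2): fills=none; bids=[-] asks=[#5:2@95 #4:1@98 #1:9@103 #3:8@105]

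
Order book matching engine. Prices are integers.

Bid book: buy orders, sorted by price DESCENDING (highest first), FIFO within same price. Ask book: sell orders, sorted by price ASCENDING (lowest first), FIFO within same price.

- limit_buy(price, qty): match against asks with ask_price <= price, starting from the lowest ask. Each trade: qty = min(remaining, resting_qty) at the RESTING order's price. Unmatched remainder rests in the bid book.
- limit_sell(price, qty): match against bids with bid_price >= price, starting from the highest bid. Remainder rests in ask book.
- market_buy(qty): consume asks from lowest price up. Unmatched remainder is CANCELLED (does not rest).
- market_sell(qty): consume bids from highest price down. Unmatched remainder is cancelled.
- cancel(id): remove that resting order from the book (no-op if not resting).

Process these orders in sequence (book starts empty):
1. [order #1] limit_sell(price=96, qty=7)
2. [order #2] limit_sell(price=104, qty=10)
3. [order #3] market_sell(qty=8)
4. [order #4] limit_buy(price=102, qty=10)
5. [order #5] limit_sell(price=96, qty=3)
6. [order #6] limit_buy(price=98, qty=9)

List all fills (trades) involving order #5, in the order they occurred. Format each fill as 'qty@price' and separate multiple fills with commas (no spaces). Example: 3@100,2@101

After op 1 [order #1] limit_sell(price=96, qty=7): fills=none; bids=[-] asks=[#1:7@96]
After op 2 [order #2] limit_sell(price=104, qty=10): fills=none; bids=[-] asks=[#1:7@96 #2:10@104]
After op 3 [order #3] market_sell(qty=8): fills=none; bids=[-] asks=[#1:7@96 #2:10@104]
After op 4 [order #4] limit_buy(price=102, qty=10): fills=#4x#1:7@96; bids=[#4:3@102] asks=[#2:10@104]
After op 5 [order #5] limit_sell(price=96, qty=3): fills=#4x#5:3@102; bids=[-] asks=[#2:10@104]
After op 6 [order #6] limit_buy(price=98, qty=9): fills=none; bids=[#6:9@98] asks=[#2:10@104]

Answer: 3@102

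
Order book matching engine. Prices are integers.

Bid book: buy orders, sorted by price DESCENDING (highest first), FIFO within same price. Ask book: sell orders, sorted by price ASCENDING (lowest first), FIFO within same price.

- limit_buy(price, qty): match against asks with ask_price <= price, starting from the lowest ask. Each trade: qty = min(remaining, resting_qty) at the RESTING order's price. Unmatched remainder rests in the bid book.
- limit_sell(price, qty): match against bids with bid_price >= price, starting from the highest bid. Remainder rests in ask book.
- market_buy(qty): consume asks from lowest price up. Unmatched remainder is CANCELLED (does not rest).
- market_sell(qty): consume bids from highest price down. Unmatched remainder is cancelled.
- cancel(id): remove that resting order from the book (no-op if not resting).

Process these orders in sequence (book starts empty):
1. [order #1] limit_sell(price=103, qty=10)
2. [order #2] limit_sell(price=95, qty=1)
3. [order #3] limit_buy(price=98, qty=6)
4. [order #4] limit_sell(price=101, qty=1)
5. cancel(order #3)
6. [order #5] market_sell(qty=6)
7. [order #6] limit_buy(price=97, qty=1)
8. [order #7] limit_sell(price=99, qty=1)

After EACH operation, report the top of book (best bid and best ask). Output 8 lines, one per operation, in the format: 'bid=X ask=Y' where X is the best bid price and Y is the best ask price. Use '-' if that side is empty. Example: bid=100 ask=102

After op 1 [order #1] limit_sell(price=103, qty=10): fills=none; bids=[-] asks=[#1:10@103]
After op 2 [order #2] limit_sell(price=95, qty=1): fills=none; bids=[-] asks=[#2:1@95 #1:10@103]
After op 3 [order #3] limit_buy(price=98, qty=6): fills=#3x#2:1@95; bids=[#3:5@98] asks=[#1:10@103]
After op 4 [order #4] limit_sell(price=101, qty=1): fills=none; bids=[#3:5@98] asks=[#4:1@101 #1:10@103]
After op 5 cancel(order #3): fills=none; bids=[-] asks=[#4:1@101 #1:10@103]
After op 6 [order #5] market_sell(qty=6): fills=none; bids=[-] asks=[#4:1@101 #1:10@103]
After op 7 [order #6] limit_buy(price=97, qty=1): fills=none; bids=[#6:1@97] asks=[#4:1@101 #1:10@103]
After op 8 [order #7] limit_sell(price=99, qty=1): fills=none; bids=[#6:1@97] asks=[#7:1@99 #4:1@101 #1:10@103]

Answer: bid=- ask=103
bid=- ask=95
bid=98 ask=103
bid=98 ask=101
bid=- ask=101
bid=- ask=101
bid=97 ask=101
bid=97 ask=99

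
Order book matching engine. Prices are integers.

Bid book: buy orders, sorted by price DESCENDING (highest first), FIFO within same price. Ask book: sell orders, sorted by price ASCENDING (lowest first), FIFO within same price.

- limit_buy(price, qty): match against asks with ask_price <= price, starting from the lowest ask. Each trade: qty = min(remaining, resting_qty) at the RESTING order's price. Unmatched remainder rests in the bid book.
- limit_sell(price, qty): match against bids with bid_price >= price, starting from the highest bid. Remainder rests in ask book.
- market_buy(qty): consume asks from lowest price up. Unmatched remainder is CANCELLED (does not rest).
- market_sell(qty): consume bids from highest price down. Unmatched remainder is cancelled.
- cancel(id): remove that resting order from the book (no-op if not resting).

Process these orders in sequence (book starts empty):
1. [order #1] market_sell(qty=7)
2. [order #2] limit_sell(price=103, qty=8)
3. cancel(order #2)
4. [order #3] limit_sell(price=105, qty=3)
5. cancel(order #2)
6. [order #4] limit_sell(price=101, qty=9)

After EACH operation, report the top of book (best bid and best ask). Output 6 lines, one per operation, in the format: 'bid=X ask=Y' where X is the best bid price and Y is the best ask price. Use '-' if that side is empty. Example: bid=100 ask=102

Answer: bid=- ask=-
bid=- ask=103
bid=- ask=-
bid=- ask=105
bid=- ask=105
bid=- ask=101

Derivation:
After op 1 [order #1] market_sell(qty=7): fills=none; bids=[-] asks=[-]
After op 2 [order #2] limit_sell(price=103, qty=8): fills=none; bids=[-] asks=[#2:8@103]
After op 3 cancel(order #2): fills=none; bids=[-] asks=[-]
After op 4 [order #3] limit_sell(price=105, qty=3): fills=none; bids=[-] asks=[#3:3@105]
After op 5 cancel(order #2): fills=none; bids=[-] asks=[#3:3@105]
After op 6 [order #4] limit_sell(price=101, qty=9): fills=none; bids=[-] asks=[#4:9@101 #3:3@105]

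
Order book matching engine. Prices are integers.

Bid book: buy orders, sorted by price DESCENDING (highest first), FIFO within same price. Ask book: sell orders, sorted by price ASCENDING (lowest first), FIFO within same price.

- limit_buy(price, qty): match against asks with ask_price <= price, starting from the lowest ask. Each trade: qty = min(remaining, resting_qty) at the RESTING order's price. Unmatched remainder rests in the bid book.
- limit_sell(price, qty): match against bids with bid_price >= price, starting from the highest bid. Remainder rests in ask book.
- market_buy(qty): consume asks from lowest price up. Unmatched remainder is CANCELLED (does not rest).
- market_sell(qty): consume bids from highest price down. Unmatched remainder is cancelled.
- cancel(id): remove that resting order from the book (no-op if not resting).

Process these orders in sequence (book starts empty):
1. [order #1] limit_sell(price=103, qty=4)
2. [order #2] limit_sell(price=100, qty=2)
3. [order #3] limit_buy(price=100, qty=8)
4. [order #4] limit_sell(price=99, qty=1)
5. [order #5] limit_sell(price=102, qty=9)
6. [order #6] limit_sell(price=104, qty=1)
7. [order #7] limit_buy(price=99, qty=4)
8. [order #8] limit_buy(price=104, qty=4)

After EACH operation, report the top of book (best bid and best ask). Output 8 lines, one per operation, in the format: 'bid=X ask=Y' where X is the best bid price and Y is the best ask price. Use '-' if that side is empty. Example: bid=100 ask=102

After op 1 [order #1] limit_sell(price=103, qty=4): fills=none; bids=[-] asks=[#1:4@103]
After op 2 [order #2] limit_sell(price=100, qty=2): fills=none; bids=[-] asks=[#2:2@100 #1:4@103]
After op 3 [order #3] limit_buy(price=100, qty=8): fills=#3x#2:2@100; bids=[#3:6@100] asks=[#1:4@103]
After op 4 [order #4] limit_sell(price=99, qty=1): fills=#3x#4:1@100; bids=[#3:5@100] asks=[#1:4@103]
After op 5 [order #5] limit_sell(price=102, qty=9): fills=none; bids=[#3:5@100] asks=[#5:9@102 #1:4@103]
After op 6 [order #6] limit_sell(price=104, qty=1): fills=none; bids=[#3:5@100] asks=[#5:9@102 #1:4@103 #6:1@104]
After op 7 [order #7] limit_buy(price=99, qty=4): fills=none; bids=[#3:5@100 #7:4@99] asks=[#5:9@102 #1:4@103 #6:1@104]
After op 8 [order #8] limit_buy(price=104, qty=4): fills=#8x#5:4@102; bids=[#3:5@100 #7:4@99] asks=[#5:5@102 #1:4@103 #6:1@104]

Answer: bid=- ask=103
bid=- ask=100
bid=100 ask=103
bid=100 ask=103
bid=100 ask=102
bid=100 ask=102
bid=100 ask=102
bid=100 ask=102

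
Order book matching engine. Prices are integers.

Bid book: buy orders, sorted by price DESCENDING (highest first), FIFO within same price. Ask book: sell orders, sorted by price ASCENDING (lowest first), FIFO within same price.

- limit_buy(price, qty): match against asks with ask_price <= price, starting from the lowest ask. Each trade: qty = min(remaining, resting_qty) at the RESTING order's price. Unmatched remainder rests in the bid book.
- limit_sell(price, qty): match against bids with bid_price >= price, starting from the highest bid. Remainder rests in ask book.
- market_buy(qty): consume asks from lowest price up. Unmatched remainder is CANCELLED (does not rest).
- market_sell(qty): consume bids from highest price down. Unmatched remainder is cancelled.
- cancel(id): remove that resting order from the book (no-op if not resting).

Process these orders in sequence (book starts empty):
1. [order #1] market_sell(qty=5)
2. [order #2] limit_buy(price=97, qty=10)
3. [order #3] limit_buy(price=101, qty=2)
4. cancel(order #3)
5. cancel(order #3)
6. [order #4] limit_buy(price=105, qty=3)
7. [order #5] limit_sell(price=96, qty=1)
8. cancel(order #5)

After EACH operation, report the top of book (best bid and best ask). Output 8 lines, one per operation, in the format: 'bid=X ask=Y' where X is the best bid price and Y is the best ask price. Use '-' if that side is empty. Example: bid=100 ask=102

Answer: bid=- ask=-
bid=97 ask=-
bid=101 ask=-
bid=97 ask=-
bid=97 ask=-
bid=105 ask=-
bid=105 ask=-
bid=105 ask=-

Derivation:
After op 1 [order #1] market_sell(qty=5): fills=none; bids=[-] asks=[-]
After op 2 [order #2] limit_buy(price=97, qty=10): fills=none; bids=[#2:10@97] asks=[-]
After op 3 [order #3] limit_buy(price=101, qty=2): fills=none; bids=[#3:2@101 #2:10@97] asks=[-]
After op 4 cancel(order #3): fills=none; bids=[#2:10@97] asks=[-]
After op 5 cancel(order #3): fills=none; bids=[#2:10@97] asks=[-]
After op 6 [order #4] limit_buy(price=105, qty=3): fills=none; bids=[#4:3@105 #2:10@97] asks=[-]
After op 7 [order #5] limit_sell(price=96, qty=1): fills=#4x#5:1@105; bids=[#4:2@105 #2:10@97] asks=[-]
After op 8 cancel(order #5): fills=none; bids=[#4:2@105 #2:10@97] asks=[-]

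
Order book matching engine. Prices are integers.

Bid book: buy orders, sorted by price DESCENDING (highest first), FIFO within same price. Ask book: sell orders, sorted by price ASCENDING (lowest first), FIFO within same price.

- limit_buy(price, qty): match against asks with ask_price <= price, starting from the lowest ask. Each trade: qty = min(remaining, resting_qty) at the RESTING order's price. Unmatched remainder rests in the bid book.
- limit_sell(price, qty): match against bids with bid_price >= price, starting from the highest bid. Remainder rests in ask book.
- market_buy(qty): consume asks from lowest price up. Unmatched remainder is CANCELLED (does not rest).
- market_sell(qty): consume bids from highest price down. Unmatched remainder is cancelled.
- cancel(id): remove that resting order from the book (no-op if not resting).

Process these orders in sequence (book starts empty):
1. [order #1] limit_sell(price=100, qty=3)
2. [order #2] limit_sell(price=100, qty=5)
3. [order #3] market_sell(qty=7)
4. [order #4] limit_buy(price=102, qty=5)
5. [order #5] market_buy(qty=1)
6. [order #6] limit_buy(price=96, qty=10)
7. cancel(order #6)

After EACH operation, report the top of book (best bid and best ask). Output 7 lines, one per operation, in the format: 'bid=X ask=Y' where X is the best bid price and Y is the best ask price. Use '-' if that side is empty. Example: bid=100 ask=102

After op 1 [order #1] limit_sell(price=100, qty=3): fills=none; bids=[-] asks=[#1:3@100]
After op 2 [order #2] limit_sell(price=100, qty=5): fills=none; bids=[-] asks=[#1:3@100 #2:5@100]
After op 3 [order #3] market_sell(qty=7): fills=none; bids=[-] asks=[#1:3@100 #2:5@100]
After op 4 [order #4] limit_buy(price=102, qty=5): fills=#4x#1:3@100 #4x#2:2@100; bids=[-] asks=[#2:3@100]
After op 5 [order #5] market_buy(qty=1): fills=#5x#2:1@100; bids=[-] asks=[#2:2@100]
After op 6 [order #6] limit_buy(price=96, qty=10): fills=none; bids=[#6:10@96] asks=[#2:2@100]
After op 7 cancel(order #6): fills=none; bids=[-] asks=[#2:2@100]

Answer: bid=- ask=100
bid=- ask=100
bid=- ask=100
bid=- ask=100
bid=- ask=100
bid=96 ask=100
bid=- ask=100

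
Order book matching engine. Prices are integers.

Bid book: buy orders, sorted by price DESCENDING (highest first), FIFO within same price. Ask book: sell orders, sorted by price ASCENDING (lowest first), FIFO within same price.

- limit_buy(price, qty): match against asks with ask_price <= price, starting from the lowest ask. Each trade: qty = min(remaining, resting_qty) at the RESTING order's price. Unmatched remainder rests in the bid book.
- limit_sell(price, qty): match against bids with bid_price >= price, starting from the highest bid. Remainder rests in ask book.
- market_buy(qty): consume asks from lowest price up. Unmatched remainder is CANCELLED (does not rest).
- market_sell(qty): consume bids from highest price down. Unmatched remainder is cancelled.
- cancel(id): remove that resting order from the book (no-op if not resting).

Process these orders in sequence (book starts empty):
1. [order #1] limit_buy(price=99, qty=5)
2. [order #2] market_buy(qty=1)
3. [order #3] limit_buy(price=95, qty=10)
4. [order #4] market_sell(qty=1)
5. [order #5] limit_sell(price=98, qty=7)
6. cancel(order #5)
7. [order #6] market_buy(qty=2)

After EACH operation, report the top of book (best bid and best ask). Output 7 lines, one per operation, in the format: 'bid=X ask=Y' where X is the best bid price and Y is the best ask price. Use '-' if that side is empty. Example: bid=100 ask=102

After op 1 [order #1] limit_buy(price=99, qty=5): fills=none; bids=[#1:5@99] asks=[-]
After op 2 [order #2] market_buy(qty=1): fills=none; bids=[#1:5@99] asks=[-]
After op 3 [order #3] limit_buy(price=95, qty=10): fills=none; bids=[#1:5@99 #3:10@95] asks=[-]
After op 4 [order #4] market_sell(qty=1): fills=#1x#4:1@99; bids=[#1:4@99 #3:10@95] asks=[-]
After op 5 [order #5] limit_sell(price=98, qty=7): fills=#1x#5:4@99; bids=[#3:10@95] asks=[#5:3@98]
After op 6 cancel(order #5): fills=none; bids=[#3:10@95] asks=[-]
After op 7 [order #6] market_buy(qty=2): fills=none; bids=[#3:10@95] asks=[-]

Answer: bid=99 ask=-
bid=99 ask=-
bid=99 ask=-
bid=99 ask=-
bid=95 ask=98
bid=95 ask=-
bid=95 ask=-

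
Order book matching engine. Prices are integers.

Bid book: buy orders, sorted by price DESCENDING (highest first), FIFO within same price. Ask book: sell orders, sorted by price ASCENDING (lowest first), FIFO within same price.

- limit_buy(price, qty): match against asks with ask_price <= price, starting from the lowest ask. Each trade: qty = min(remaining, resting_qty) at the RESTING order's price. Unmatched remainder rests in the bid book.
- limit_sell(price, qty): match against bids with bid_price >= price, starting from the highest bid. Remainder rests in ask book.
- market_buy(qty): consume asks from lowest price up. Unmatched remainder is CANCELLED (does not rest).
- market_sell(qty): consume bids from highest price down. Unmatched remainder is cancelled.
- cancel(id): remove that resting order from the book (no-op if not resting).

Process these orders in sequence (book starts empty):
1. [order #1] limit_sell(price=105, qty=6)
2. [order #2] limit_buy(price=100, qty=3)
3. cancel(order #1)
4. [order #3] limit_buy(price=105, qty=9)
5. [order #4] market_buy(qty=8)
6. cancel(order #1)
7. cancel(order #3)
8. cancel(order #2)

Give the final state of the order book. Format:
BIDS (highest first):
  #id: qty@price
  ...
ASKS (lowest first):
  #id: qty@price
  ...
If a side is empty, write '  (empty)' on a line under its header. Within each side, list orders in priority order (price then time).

Answer: BIDS (highest first):
  (empty)
ASKS (lowest first):
  (empty)

Derivation:
After op 1 [order #1] limit_sell(price=105, qty=6): fills=none; bids=[-] asks=[#1:6@105]
After op 2 [order #2] limit_buy(price=100, qty=3): fills=none; bids=[#2:3@100] asks=[#1:6@105]
After op 3 cancel(order #1): fills=none; bids=[#2:3@100] asks=[-]
After op 4 [order #3] limit_buy(price=105, qty=9): fills=none; bids=[#3:9@105 #2:3@100] asks=[-]
After op 5 [order #4] market_buy(qty=8): fills=none; bids=[#3:9@105 #2:3@100] asks=[-]
After op 6 cancel(order #1): fills=none; bids=[#3:9@105 #2:3@100] asks=[-]
After op 7 cancel(order #3): fills=none; bids=[#2:3@100] asks=[-]
After op 8 cancel(order #2): fills=none; bids=[-] asks=[-]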